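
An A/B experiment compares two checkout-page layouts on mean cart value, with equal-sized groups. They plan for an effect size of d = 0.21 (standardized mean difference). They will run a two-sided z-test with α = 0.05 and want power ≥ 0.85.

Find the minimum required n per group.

Set Φ(δ − 1.960) = 0.85; then δ − 1.960 = Φ⁻¹(0.85) = 1.036, giving δ = 2.996.
(The Φ(−δ − z_{α/2}) term is vanishingly small for δ > 0 and is dropped in the standard sample-size formula.)
δ = d·√(n/2) ⇒ n = 2(δ/d)² = 2 × (2.996 / 0.21)² = 407.18.
Rounding up, n = 408 per group.

n = 408 per group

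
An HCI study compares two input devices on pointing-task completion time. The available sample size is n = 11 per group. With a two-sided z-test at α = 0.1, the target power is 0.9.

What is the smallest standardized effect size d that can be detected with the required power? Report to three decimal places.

Required noncentrality: δ = z_{0.05} + z_{0.10} = 1.645 + 1.282 = 2.926.
(The second rejection-region term Φ(−δ − z_{α/2}) is negligible and dropped.)
δ = d·√(n/2) ⇒ d = δ/√(n/2) = 2.926/√(11/2) = 1.2478.

d ≈ 1.248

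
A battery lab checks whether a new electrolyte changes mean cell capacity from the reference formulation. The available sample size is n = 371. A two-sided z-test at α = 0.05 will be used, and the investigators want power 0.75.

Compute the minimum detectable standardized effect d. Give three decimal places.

d ≈ 0.137

Need Φ(δ − 1.960) = 0.75, so δ = 1.960 + 0.674 = 2.634.
(Lower-tail contribution to power is negligible for δ > 0.)
δ = d·√n ⇒ d = δ/√n = 2.634/√371 = 0.1368.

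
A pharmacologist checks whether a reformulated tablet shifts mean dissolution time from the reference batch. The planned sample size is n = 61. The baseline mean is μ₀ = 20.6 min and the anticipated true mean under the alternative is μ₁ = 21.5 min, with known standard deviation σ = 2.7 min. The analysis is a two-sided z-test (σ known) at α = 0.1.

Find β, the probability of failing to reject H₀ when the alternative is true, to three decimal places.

Standardized effect: d = |μ₁ − μ₀| / σ = |21.5 − 20.6| / 2.7 = 0.3333
Noncentrality parameter: δ = d·√n = 0.3333 × √61 = 2.6034
Two-sided α = 0.1 → critical value z_{0.05} = 1.645.
Power = Φ(δ − 1.645) + Φ(−δ − 1.645) = Φ(0.959) + Φ(-4.248) = 0.8311 + 0.0000 = 0.8311.
Type II error: β = 1 − power = 1 − 0.8311 = 0.1689.

β ≈ 0.169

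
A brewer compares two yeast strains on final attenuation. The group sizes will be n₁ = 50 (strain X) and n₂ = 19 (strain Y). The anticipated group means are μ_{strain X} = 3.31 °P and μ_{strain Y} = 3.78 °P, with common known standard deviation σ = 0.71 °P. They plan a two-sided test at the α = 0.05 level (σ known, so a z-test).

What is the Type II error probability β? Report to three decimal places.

Standardized effect: d = |μ_{strain X} − μ_{strain Y}| / σ = |3.31 − 3.78| / 0.71 = 0.6620
Noncentrality parameter: δ = d / √(1/n₁ + 1/n₂) = 0.6620 / √(1/50 + 1/19) = 2.4563
Two-sided α = 0.05 → critical value z_{0.025} = 1.960.
Power = Φ(δ − 1.960) + Φ(−δ − 1.960) = Φ(0.496) + Φ(-4.416) = 0.6902 + 0.0000 = 0.6902.
Type II error: β = 1 − power = 1 − 0.6902 = 0.3098.

β ≈ 0.310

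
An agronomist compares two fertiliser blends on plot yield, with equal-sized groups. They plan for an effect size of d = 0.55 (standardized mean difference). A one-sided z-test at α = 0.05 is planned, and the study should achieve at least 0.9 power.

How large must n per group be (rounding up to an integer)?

For power 0.9 need Φ(δ − z_{0.05}) = 0.9, so δ = z_{0.05} + z_{0.10} = 1.645 + 1.282 = 2.926.
δ = d·√(n/2) ⇒ n = 2(δ/d)² = 2 × (2.926 / 0.55)² = 56.62.
Round up to the next whole unit.

n = 57 per group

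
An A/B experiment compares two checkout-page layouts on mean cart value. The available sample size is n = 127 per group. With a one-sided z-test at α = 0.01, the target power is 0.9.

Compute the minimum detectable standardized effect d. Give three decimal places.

d ≈ 0.453

Required noncentrality: δ = z_{0.01} + z_{0.10} = 2.326 + 1.282 = 3.608.
δ = d·√(n/2) ⇒ d = δ/√(n/2) = 3.608/√(127/2) = 0.4528.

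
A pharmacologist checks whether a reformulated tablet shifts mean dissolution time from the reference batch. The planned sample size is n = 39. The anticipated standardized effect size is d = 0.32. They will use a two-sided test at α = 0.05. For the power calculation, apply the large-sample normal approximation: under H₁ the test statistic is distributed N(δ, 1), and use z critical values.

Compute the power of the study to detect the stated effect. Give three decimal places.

Noncentrality parameter: δ = d·√n = 0.32 × √39 = 1.9984
Critical value for a two-sided test at α = 0.05: z_{α/2} = 1.960.
Power = Φ(δ − 1.960) + Φ(−δ − 1.960) = Φ(0.038) + Φ(-3.958) = 0.5153 + 0.0000 = 0.5154.

Power ≈ 0.515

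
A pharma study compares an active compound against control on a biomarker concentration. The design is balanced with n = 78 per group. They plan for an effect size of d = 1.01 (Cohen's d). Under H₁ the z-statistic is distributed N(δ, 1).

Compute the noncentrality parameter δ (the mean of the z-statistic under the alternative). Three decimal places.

δ ≈ 6.307

δ = d·√(n/2) = 1.01 × √(78/2) = 6.3074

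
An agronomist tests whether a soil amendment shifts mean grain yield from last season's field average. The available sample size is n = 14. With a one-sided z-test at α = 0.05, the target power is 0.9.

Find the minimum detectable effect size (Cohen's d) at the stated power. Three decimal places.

Need Φ(δ − 1.645) = 0.9, so δ = 1.645 + 1.282 = 2.926.
δ = d·√n ⇒ d = δ/√n = 2.926/√14 = 0.7821.

d ≈ 0.782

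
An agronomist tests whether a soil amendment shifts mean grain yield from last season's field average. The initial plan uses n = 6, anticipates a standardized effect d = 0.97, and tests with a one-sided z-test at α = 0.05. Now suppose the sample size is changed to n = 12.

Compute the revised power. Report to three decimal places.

Power ≈ 0.957

With n = 12: δ = d·√n = 0.97 × √12 = 3.3602. Critical value z_{0.05} = 1.645.
Revised power = Φ(δ − 1.645) = Φ(1.715) = 0.9569.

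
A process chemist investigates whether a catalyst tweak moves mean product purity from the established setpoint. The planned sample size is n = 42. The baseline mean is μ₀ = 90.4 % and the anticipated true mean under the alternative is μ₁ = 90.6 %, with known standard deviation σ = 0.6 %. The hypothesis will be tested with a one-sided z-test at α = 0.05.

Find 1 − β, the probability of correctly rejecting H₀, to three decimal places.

Power ≈ 0.697

Standardized effect: d = |μ₁ − μ₀| / σ = |90.6 − 90.4| / 0.6 = 0.3333
Noncentrality parameter: δ = d·√n = 0.3333 × √42 = 2.1602
Critical value for a one-sided test at α = 0.05: z_α = 1.645.
Power = Φ(δ − 1.645) = Φ(0.515) = 0.6969.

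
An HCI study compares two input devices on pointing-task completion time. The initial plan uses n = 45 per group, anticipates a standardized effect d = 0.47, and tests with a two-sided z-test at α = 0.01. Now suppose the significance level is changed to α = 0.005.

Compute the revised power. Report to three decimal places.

δ = d·√(n/2) = 0.47 × √(45/2) = 2.2294 (unchanged). New critical value: z_{0.0025} = 2.807.
Revised power = Φ(δ − 2.807) + Φ(−δ − 2.807) = Φ(-0.578) + Φ(-5.036) = 0.2818 + 0.0000 = 0.2818.

Power ≈ 0.282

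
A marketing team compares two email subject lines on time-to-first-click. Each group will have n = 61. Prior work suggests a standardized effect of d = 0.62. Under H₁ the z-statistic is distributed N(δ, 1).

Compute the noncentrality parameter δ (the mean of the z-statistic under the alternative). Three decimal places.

The noncentrality parameter scales effect size by the design's sample-size factor: δ = d·√(n/2) = 0.62 × √(61/2) = 3.4241

δ ≈ 3.424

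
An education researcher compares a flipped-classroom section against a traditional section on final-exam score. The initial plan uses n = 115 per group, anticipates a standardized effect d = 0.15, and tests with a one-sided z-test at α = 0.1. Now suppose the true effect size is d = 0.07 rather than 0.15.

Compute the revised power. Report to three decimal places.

Power ≈ 0.226

With d = 0.07: δ = d·√(n/2) = 0.07 × √(115/2) = 0.5308. Critical value z_{0.1} = 1.282.
Revised power = P(Z > 1.282 − δ) = Φ(-0.751) = 0.2264.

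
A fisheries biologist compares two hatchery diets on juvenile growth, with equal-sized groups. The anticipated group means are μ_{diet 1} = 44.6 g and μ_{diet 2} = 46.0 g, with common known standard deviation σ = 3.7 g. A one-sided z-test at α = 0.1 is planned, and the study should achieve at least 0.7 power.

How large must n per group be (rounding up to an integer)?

n = 46 per group

Standardized effect: d = |μ_{diet 1} − μ_{diet 2}| / σ = |44.6 − 46.0| / 3.7 = 0.3784
Set Φ(δ − 1.282) = 0.7; then δ − 1.282 = Φ⁻¹(0.7) = 0.524, giving δ = 1.806.
δ = d·√(n/2) ⇒ n = 2(δ/d)² = 2 × (1.806 / 0.3784)² = 45.56.
Rounding up, n = 46 per group.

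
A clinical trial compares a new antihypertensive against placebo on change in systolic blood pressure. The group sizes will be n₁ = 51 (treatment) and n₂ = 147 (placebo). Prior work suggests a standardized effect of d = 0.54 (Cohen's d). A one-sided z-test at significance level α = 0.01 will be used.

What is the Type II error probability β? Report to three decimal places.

Noncentrality parameter: δ = d / √(1/n₁ + 1/n₂) = 0.54 / √(1/51 + 1/147) = 3.3228
Critical value for a one-sided test at α = 0.01: z_α = 2.326.
Power = Φ(δ − 2.326) = Φ(0.996) = 0.8405.
Type II error: β = 1 − power = 1 − 0.8405 = 0.1595.

β ≈ 0.160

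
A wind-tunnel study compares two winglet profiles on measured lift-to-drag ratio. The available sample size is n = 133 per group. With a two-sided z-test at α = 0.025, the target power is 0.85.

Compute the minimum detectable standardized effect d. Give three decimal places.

d ≈ 0.402

Required noncentrality: δ = z_{0.0125} + z_{0.15} = 2.241 + 1.036 = 3.278.
(Lower-tail contribution to power is negligible for δ > 0.)
δ = d·√(n/2) ⇒ d = δ/√(n/2) = 3.278/√(133/2) = 0.4020.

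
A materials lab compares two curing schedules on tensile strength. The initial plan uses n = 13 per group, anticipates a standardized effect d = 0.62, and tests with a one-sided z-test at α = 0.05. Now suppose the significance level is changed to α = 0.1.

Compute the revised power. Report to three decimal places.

δ = d·√(n/2) = 0.62 × √(13/2) = 1.5807 (unchanged). New critical value: z_{0.1} = 1.282.
Revised power = P(Z > 1.282 − δ) = Φ(0.299) = 0.6176.

Power ≈ 0.618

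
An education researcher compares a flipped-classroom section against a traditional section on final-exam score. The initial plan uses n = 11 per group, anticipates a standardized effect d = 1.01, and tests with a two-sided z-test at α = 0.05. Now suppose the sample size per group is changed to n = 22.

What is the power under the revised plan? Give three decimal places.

With n = 22 per group: δ = d·√(n/2) = 1.01 × √(22/2) = 3.3498. Critical value z_{0.025} = 1.960.
Revised power = Φ(δ − 1.960) + Φ(−δ − 1.960) = Φ(1.390) + Φ(-5.310) = 0.9177 + 0.0000 = 0.9177.

Power ≈ 0.918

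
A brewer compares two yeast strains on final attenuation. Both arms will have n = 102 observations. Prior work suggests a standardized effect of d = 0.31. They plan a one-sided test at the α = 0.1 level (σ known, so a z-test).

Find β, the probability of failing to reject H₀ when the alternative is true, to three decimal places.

β ≈ 0.176

Noncentrality parameter: δ = d·√(n/2) = 0.31 × √(102/2) = 2.2138
One-sided α = 0.1 → critical value z_{0.1} = 1.282.
Power = P(Z > 1.282 − δ) = Φ(0.932) = 0.8244.
Type II error: β = 1 − power = 1 − 0.8244 = 0.1756.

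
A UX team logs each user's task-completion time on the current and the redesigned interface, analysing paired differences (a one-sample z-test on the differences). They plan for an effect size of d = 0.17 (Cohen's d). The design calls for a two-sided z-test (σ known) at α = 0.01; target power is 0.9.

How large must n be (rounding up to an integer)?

For power 0.9 need Φ(δ − z_{0.005}) = 0.9, so δ = z_{0.005} + z_{0.10} = 2.576 + 1.282 = 3.857.
(Ignoring the negligible lower-tail rejection probability gives the usual closed-form inversion.)
δ = d·√n ⇒ n = (δ/d)² = (3.857 / 0.17)² = 514.86.
Round up to the next whole unit.

n = 515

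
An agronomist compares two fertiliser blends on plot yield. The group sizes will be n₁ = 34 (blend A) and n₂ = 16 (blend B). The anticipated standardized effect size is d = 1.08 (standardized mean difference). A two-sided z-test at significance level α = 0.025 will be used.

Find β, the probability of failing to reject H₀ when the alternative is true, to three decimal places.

β ≈ 0.093

Noncentrality parameter: δ = d / √(1/n₁ + 1/n₂) = 1.08 / √(1/34 + 1/16) = 3.5624
Two-sided α = 0.025 → critical value z_{0.0125} = 2.241.
Power = Φ(δ − 2.241) + Φ(−δ − 2.241) = Φ(1.321) + Φ(-5.804) = 0.9067 + 0.0000 = 0.9067.
Type II error: β = 1 − power = 1 − 0.9067 = 0.0933.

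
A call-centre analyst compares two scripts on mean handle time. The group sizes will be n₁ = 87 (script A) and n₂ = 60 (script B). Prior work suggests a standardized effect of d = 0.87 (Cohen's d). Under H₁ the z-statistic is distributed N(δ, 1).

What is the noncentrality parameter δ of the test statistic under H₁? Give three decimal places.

The noncentrality parameter scales effect size by the design's sample-size factor: δ = d / √(1/n₁ + 1/n₂) = 0.87 / √(1/87 + 1/60) = 5.1844

δ ≈ 5.184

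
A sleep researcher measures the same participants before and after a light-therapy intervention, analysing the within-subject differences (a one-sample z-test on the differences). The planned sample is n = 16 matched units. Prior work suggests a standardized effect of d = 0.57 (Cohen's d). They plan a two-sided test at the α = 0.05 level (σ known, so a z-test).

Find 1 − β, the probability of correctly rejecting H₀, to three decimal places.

Noncentrality parameter: δ = d·√n = 0.57 × √16 = 2.2800
Critical value for a two-sided test at α = 0.05: z_{α/2} = 1.960.
Power = Φ(δ − 1.960) + Φ(−δ − 1.960) = Φ(0.320) + Φ(-4.240) = 0.6255 + 0.0000 = 0.6255.

Power ≈ 0.626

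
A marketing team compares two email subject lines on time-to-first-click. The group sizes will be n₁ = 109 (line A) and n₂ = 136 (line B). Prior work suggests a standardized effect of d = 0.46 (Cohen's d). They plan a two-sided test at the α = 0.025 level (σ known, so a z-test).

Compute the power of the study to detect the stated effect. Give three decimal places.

Power ≈ 0.909

Noncentrality parameter: δ = d / √(1/n₁ + 1/n₂) = 0.46 / √(1/109 + 1/136) = 3.5781
Two-sided α = 0.025 → critical value z_{0.0125} = 2.241.
Power = Φ(δ − 2.241) + Φ(−δ − 2.241) = Φ(1.337) + Φ(-5.820) = 0.9093 + 0.0000 = 0.9093.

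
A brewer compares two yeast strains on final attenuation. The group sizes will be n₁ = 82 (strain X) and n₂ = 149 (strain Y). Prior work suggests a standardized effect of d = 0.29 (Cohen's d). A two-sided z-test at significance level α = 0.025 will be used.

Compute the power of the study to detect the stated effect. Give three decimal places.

Noncentrality parameter: δ = d / √(1/n₁ + 1/n₂) = 0.29 / √(1/82 + 1/149) = 2.1091
Critical value for a two-sided test at α = 0.025: z_{α/2} = 2.241.
Power = Φ(δ − 2.241) + Φ(−δ − 2.241) = Φ(-0.132) + Φ(-4.350) = 0.4474 + 0.0000 = 0.4474.

Power ≈ 0.447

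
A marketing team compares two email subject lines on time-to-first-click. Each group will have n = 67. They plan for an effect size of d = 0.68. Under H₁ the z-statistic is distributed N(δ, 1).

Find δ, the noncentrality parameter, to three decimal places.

The noncentrality parameter scales effect size by the design's sample-size factor: δ = d·√(n/2) = 0.68 × √(67/2) = 3.9358

δ ≈ 3.936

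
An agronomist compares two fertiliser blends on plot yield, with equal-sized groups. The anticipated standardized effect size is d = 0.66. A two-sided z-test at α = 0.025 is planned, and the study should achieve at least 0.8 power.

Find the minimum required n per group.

n = 44 per group

Set Φ(δ − 2.241) = 0.8; then δ − 2.241 = Φ⁻¹(0.8) = 0.842, giving δ = 3.083.
(For δ > 0 the lower-tail rejection region contributes negligibly to power, so the one-term inversion is standard.)
δ = d·√(n/2) ⇒ n = 2(δ/d)² = 2 × (3.083 / 0.66)² = 43.64.
Rounding up, n = 44 per group.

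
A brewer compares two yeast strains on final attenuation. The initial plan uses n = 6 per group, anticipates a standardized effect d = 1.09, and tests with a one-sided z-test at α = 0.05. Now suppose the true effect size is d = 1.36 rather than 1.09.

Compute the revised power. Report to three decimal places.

With d = 1.36: δ = d·√(n/2) = 1.36 × √(6/2) = 2.3556. Critical value z_{0.05} = 1.645.
Revised power = Φ(δ − 1.645) = Φ(0.711) = 0.7614.

Power ≈ 0.761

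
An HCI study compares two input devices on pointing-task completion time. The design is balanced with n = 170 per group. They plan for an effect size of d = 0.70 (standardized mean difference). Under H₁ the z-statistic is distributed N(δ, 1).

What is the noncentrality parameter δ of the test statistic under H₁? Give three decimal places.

The noncentrality parameter scales effect size by the design's sample-size factor: δ = d·√(n/2) = 0.70 × √(170/2) = 6.4537

δ ≈ 6.454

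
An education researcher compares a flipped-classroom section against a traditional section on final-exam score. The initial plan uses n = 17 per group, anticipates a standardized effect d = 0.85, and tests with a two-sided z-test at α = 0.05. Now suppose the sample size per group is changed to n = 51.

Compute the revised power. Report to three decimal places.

With n = 51 per group: δ = d·√(n/2) = 0.85 × √(51/2) = 4.2923. Critical value z_{0.025} = 1.960.
Revised power = Φ(δ − 1.960) + Φ(−δ − 1.960) = Φ(2.332) + Φ(-6.252) = 0.9902 + 0.0000 = 0.9902.

Power ≈ 0.990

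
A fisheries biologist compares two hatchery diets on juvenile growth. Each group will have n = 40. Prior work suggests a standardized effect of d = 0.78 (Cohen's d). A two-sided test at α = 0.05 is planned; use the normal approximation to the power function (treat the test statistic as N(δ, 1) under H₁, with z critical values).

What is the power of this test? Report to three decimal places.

Noncentrality parameter: δ = d·√(n/2) = 0.78 × √(40/2) = 3.4883
Critical value for a two-sided test at α = 0.05: z_{α/2} = 1.960.
Power = Φ(δ − 1.960) + Φ(−δ − 1.960) = Φ(1.528) + Φ(-5.448) = 0.9368 + 0.0000 = 0.9368.

Power ≈ 0.937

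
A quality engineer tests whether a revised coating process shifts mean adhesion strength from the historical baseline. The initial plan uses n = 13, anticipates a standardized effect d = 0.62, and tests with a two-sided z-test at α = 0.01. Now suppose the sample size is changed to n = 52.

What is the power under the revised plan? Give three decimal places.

With n = 52: δ = d·√n = 0.62 × √52 = 4.4709. Critical value z_{0.005} = 2.576.
Revised power = Φ(δ − 2.576) + Φ(−δ − 2.576) = Φ(1.895) + Φ(-7.047) = 0.9710 + 0.0000 = 0.9710.

Power ≈ 0.971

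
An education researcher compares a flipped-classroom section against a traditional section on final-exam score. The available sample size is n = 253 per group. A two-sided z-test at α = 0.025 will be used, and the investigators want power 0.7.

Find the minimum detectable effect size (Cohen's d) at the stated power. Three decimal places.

d ≈ 0.246

Required noncentrality: δ = z_{0.0125} + z_{0.30} = 2.241 + 0.524 = 2.766.
(The second rejection-region term Φ(−δ − z_{α/2}) is negligible and dropped.)
δ = d·√(n/2) ⇒ d = δ/√(n/2) = 2.766/√(253/2) = 0.2459.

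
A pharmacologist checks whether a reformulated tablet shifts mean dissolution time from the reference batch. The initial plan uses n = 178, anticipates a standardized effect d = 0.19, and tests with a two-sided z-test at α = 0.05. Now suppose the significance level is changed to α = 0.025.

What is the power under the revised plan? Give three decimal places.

δ = d·√n = 0.19 × √178 = 2.5349 (unchanged). New critical value: z_{0.0125} = 2.241.
Revised power = Φ(δ − 2.241) + Φ(−δ − 2.241) = Φ(0.294) + Φ(-4.776) = 0.6154 + 0.0000 = 0.6154.

Power ≈ 0.615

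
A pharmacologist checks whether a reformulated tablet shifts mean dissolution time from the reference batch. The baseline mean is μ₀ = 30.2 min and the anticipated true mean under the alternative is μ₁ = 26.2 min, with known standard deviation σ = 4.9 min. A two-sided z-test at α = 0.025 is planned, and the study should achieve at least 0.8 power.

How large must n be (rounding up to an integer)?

n = 15

Standardized effect: d = |μ₁ − μ₀| / σ = |26.2 − 30.2| / 4.9 = 0.8163
For power 0.8 need Φ(δ − z_{0.0125}) = 0.8, so δ = z_{0.0125} + z_{0.20} = 2.241 + 0.842 = 3.083.
(The Φ(−δ − z_{α/2}) term is vanishingly small for δ > 0 and is dropped in the standard sample-size formula.)
δ = d·√n ⇒ n = (δ/d)² = (3.083 / 0.8163)² = 14.26.
Rounding up, n = 15.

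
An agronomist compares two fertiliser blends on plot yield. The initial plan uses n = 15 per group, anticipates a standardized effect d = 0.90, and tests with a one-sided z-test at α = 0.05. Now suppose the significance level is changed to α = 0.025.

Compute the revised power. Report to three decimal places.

δ = d·√(n/2) = 0.90 × √(15/2) = 2.4648 (unchanged). New critical value: z_{0.025} = 1.960.
Revised power = P(Z > 1.960 − δ) = Φ(0.505) = 0.6931.

Power ≈ 0.693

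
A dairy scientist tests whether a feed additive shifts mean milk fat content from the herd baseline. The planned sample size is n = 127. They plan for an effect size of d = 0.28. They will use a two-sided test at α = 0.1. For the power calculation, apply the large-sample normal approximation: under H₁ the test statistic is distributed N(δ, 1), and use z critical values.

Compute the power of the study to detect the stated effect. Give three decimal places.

Power ≈ 0.935

Noncentrality parameter: δ = d·√n = 0.28 × √127 = 3.1554
Critical value for a two-sided test at α = 0.1: z_{α/2} = 1.645.
Power = Φ(δ − 1.645) + Φ(−δ − 1.645) = Φ(1.511) + Φ(-4.800) = 0.9346 + 0.0000 = 0.9346.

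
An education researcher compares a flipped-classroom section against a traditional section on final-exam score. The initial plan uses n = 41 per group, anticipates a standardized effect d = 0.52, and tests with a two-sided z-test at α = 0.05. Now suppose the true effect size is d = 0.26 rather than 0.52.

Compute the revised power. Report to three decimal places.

With d = 0.26: δ = d·√(n/2) = 0.26 × √(41/2) = 1.1772. Critical value z_{0.025} = 1.960.
Revised power = Φ(δ − 1.960) + Φ(−δ − 1.960) = Φ(-0.783) + Φ(-3.137) = 0.2169 + 0.0009 = 0.2177.

Power ≈ 0.218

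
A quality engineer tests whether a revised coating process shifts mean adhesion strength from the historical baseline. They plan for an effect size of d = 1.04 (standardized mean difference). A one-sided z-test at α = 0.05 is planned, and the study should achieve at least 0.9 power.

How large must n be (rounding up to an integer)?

For power 0.9 need Φ(δ − z_{0.05}) = 0.9, so δ = z_{0.05} + z_{0.10} = 1.645 + 1.282 = 2.926.
δ = d·√n ⇒ n = (δ/d)² = (2.926 / 1.04)² = 7.92.
Round up to the next whole unit.

n = 8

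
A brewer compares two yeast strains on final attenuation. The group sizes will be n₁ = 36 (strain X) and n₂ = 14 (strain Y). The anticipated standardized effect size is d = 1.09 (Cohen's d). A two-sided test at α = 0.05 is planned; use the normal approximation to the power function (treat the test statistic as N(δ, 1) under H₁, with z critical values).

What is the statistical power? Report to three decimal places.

Noncentrality parameter: δ = d / √(1/n₁ + 1/n₂) = 1.09 / √(1/36 + 1/14) = 3.4606
Two-sided α = 0.05 → critical value z_{0.025} = 1.960.
Power = Φ(δ − 1.960) + Φ(−δ − 1.960) = Φ(1.501) + Φ(-5.421) = 0.9333 + 0.0000 = 0.9333.

Power ≈ 0.933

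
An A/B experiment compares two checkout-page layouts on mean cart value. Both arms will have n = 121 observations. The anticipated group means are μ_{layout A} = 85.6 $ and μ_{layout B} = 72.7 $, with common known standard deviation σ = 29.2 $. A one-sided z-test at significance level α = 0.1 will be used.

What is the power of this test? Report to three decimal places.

Power ≈ 0.984

Standardized effect: d = |μ_{layout A} − μ_{layout B}| / σ = |85.6 − 72.7| / 29.2 = 0.4418
Noncentrality parameter: δ = d·√(n/2) = 0.4418 × √(121/2) = 3.4362
Critical value for a one-sided test at α = 0.1: z_α = 1.282.
Power = Φ(δ − 1.282) = Φ(2.155) = 0.9844.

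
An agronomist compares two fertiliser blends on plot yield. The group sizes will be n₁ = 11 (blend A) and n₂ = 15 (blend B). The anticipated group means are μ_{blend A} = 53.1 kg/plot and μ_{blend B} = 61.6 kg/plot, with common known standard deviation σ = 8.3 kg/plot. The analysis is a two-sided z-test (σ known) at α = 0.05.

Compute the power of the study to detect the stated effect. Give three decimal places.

Power ≈ 0.732

Standardized effect: d = |μ_{blend A} − μ_{blend B}| / σ = |53.1 − 61.6| / 8.3 = 1.0241
Noncentrality parameter: δ = d / √(1/n₁ + 1/n₂) = 1.0241 / √(1/11 + 1/15) = 2.5799
Critical value for a two-sided test at α = 0.05: z_{α/2} = 1.960.
Power = Φ(δ − 1.960) + Φ(−δ − 1.960) = Φ(0.620) + Φ(-4.540) = 0.7323 + 0.0000 = 0.7323.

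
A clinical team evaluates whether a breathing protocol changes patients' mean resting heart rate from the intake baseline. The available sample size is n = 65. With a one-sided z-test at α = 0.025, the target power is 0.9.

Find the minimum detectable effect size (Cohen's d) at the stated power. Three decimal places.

Required noncentrality: δ = z_{0.025} + z_{0.10} = 1.960 + 1.282 = 3.242.
δ = d·√n ⇒ d = δ/√n = 3.242/√65 = 0.4021.

d ≈ 0.402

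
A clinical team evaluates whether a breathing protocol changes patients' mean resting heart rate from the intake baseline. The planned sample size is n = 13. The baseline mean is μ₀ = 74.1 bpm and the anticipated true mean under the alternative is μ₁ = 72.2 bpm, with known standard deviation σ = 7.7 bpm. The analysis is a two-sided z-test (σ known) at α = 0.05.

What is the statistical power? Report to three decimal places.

Standardized effect: d = |μ₁ − μ₀| / σ = |72.2 − 74.1| / 7.7 = 0.2468
Noncentrality parameter: δ = d·√n = 0.2468 × √13 = 0.8897
Two-sided α = 0.05 → critical value z_{0.025} = 1.960.
Power = Φ(δ − 1.960) + Φ(−δ − 1.960) = Φ(-1.070) + Φ(-2.850) = 0.1422 + 0.0022 = 0.1444.

Power ≈ 0.144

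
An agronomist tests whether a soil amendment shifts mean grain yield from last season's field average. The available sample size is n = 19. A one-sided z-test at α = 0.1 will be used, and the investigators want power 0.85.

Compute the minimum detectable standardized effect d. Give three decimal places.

Required noncentrality: δ = z_{0.1} + z_{0.15} = 1.282 + 1.036 = 2.318.
δ = d·√n ⇒ d = δ/√n = 2.318/√19 = 0.5318.

d ≈ 0.532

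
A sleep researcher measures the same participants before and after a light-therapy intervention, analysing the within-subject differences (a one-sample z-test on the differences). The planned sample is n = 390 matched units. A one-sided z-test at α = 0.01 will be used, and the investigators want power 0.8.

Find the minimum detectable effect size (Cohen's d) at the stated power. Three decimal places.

Required noncentrality: δ = z_{0.01} + z_{0.20} = 2.326 + 0.842 = 3.168.
δ = d·√n ⇒ d = δ/√n = 3.168/√390 = 0.1604.

d ≈ 0.160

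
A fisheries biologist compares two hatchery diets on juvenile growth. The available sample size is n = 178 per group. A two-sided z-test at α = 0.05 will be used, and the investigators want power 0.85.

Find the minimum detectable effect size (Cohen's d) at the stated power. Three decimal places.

Need Φ(δ − 1.960) = 0.85, so δ = 1.960 + 1.036 = 2.996.
(Lower-tail contribution to power is negligible for δ > 0.)
δ = d·√(n/2) ⇒ d = δ/√(n/2) = 2.996/√(178/2) = 0.3176.

d ≈ 0.318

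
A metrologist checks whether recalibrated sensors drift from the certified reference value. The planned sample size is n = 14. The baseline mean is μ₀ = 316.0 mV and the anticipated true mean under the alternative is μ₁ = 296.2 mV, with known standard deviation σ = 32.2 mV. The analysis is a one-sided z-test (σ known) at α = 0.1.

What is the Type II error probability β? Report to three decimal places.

Standardized effect: d = |μ₁ − μ₀| / σ = |296.2 − 316.0| / 32.2 = 0.6149
Noncentrality parameter: δ = d·√n = 0.6149 × √14 = 2.3008
Critical value for a one-sided test at α = 0.1: z_α = 1.282.
Power = P(Z > 1.282 − δ) = Φ(1.019) = 0.8460.
Type II error: β = 1 − power = 1 − 0.8460 = 0.1540.

β ≈ 0.154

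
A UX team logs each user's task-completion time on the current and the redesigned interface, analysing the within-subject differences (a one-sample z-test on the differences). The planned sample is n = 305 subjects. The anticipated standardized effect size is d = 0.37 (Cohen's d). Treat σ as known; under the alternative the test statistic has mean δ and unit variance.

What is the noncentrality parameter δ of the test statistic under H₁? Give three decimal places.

The noncentrality parameter scales effect size by the design's sample-size factor: δ = d·√n = 0.37 × √305 = 6.4618

δ ≈ 6.462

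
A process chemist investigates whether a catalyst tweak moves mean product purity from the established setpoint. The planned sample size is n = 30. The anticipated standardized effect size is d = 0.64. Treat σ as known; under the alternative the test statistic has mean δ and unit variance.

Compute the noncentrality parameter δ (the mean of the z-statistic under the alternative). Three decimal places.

The noncentrality parameter scales effect size by the design's sample-size factor: δ = d·√n = 0.64 × √30 = 3.5054

δ ≈ 3.505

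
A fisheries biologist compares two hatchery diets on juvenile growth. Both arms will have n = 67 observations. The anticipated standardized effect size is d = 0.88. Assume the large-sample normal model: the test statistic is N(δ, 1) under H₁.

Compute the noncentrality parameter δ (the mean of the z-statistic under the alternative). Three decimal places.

δ = d·√(n/2) = 0.88 × √(67/2) = 5.0934

δ ≈ 5.093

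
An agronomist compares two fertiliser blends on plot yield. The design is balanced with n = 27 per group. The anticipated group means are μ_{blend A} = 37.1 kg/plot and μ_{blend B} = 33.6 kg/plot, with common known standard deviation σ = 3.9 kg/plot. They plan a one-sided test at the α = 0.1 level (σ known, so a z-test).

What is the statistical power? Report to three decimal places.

Power ≈ 0.978

Standardized effect: d = |μ_{blend A} − μ_{blend B}| / σ = |37.1 − 33.6| / 3.9 = 0.8974
Noncentrality parameter: δ = d·√(n/2) = 0.8974 × √(27/2) = 3.2974
One-sided α = 0.1 → critical value z_{0.1} = 1.282.
Power = P(Z > 1.282 − δ) = Φ(2.016) = 0.9781.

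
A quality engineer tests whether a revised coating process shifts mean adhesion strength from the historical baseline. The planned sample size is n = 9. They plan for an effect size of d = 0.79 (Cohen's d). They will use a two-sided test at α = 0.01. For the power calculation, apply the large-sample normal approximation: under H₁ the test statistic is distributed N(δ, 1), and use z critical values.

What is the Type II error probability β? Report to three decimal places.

β ≈ 0.582

Noncentrality parameter: δ = d·√n = 0.79 × √9 = 2.3700
Two-sided α = 0.01 → critical value z_{0.005} = 2.576.
Power = Φ(δ − 2.576) + Φ(−δ − 2.576) = Φ(-0.206) + Φ(-4.946) = 0.4185 + 0.0000 = 0.4185.
Type II error: β = 1 − power = 1 − 0.4185 = 0.5815.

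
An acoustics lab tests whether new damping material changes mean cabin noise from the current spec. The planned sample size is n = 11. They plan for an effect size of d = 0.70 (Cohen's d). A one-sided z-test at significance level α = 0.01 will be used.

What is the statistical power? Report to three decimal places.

Power ≈ 0.498

Noncentrality parameter: δ = d·√n = 0.70 × √11 = 2.3216
Critical value for a one-sided test at α = 0.01: z_α = 2.326.
Power = Φ(δ − 2.326) = Φ(-0.005) = 0.4981.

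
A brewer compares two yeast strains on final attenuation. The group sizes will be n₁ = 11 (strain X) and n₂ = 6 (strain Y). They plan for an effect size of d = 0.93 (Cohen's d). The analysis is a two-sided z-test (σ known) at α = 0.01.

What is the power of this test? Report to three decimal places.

Noncentrality parameter: δ = d / √(1/n₁ + 1/n₂) = 0.93 / √(1/11 + 1/6) = 1.8324
Two-sided α = 0.01 → critical value z_{0.005} = 2.576.
Power = Φ(δ − 2.576) + Φ(−δ − 2.576) = Φ(-0.743) + Φ(-4.408) = 0.2286 + 0.0000 = 0.2286.

Power ≈ 0.229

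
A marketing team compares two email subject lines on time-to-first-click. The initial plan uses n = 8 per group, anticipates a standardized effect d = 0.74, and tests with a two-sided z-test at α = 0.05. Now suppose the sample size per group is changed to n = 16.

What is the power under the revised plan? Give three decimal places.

With n = 16 per group: δ = d·√(n/2) = 0.74 × √(16/2) = 2.0930. Critical value z_{0.025} = 1.960.
Revised power = Φ(δ − 1.960) + Φ(−δ − 1.960) = Φ(0.133) + Φ(-4.053) = 0.5529 + 0.0000 = 0.5530.

Power ≈ 0.553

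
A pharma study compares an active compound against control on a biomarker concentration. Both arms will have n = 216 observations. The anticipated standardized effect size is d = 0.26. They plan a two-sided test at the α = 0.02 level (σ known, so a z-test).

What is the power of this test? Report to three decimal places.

Noncentrality parameter: δ = d·√(n/2) = 0.26 × √(216/2) = 2.7020
Critical value for a two-sided test at α = 0.02: z_{α/2} = 2.326.
Power = Φ(δ − 2.326) + Φ(−δ − 2.326) = Φ(0.376) + Φ(-5.028) = 0.6464 + 0.0000 = 0.6464.

Power ≈ 0.646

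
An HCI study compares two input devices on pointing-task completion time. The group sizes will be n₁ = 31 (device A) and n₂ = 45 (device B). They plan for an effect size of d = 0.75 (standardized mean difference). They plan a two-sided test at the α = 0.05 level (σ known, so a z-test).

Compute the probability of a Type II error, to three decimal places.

Noncentrality parameter: δ = d / √(1/n₁ + 1/n₂) = 0.75 / √(1/31 + 1/45) = 3.2132
Two-sided α = 0.05 → critical value z_{0.025} = 1.960.
Power = Φ(δ − 1.960) + Φ(−δ − 1.960) = Φ(1.253) + Φ(-5.173) = 0.8949 + 0.0000 = 0.8949.
Type II error: β = 1 − power = 1 − 0.8949 = 0.1051.

β ≈ 0.105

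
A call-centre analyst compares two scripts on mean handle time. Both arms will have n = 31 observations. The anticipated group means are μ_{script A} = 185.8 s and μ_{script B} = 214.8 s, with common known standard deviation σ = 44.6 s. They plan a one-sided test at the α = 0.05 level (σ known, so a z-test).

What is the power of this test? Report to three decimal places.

Power ≈ 0.820

Standardized effect: d = |μ_{script A} − μ_{script B}| / σ = |185.8 − 214.8| / 44.6 = 0.6502
Noncentrality parameter: δ = d·√(n/2) = 0.6502 × √(31/2) = 2.5599
One-sided α = 0.05 → critical value z_{0.05} = 1.645.
Power = P(Z > 1.645 − δ) = Φ(0.915) = 0.8199.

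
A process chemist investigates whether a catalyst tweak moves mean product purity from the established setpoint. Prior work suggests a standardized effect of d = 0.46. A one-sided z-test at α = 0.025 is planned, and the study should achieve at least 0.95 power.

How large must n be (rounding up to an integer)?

n = 62

For power 0.95 need Φ(δ − z_{0.025}) = 0.95, so δ = z_{0.025} + z_{0.05} = 1.960 + 1.645 = 3.605.
δ = d·√n ⇒ n = (δ/d)² = (3.605 / 0.46)² = 61.41.
Round up to the next whole unit.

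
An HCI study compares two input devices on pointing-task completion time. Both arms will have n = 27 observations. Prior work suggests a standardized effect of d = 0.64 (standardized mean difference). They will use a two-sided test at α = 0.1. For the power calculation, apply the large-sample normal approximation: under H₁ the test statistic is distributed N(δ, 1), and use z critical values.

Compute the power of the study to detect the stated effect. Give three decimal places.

Noncentrality parameter: δ = d·√(n/2) = 0.64 × √(27/2) = 2.3515
Two-sided α = 0.1 → critical value z_{0.05} = 1.645.
Power = Φ(δ − 1.645) + Φ(−δ − 1.645) = Φ(0.707) + Φ(-3.996) = 0.7601 + 0.0000 = 0.7601.

Power ≈ 0.760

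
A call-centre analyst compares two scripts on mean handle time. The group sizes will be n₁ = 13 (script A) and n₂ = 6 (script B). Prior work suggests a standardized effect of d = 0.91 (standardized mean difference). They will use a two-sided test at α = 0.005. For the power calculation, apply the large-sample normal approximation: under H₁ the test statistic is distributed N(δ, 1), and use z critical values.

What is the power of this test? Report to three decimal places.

Noncentrality parameter: δ = d / √(1/n₁ + 1/n₂) = 0.91 / √(1/13 + 1/6) = 1.8438
Two-sided α = 0.005 → critical value z_{0.0025} = 2.807.
Power = Φ(δ − 2.807) + Φ(−δ − 2.807) = Φ(-0.963) + Φ(-4.651) = 0.1677 + 0.0000 = 0.1677.

Power ≈ 0.168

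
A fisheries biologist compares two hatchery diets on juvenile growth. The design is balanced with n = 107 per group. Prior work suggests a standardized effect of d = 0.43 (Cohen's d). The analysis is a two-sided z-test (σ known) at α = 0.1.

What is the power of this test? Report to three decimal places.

Noncentrality parameter: δ = d·√(n/2) = 0.43 × √(107/2) = 3.1452
Two-sided α = 0.1 → critical value z_{0.05} = 1.645.
Power = Φ(δ − 1.645) + Φ(−δ − 1.645) = Φ(1.500) + Φ(-4.790) = 0.9332 + 0.0000 = 0.9332.

Power ≈ 0.933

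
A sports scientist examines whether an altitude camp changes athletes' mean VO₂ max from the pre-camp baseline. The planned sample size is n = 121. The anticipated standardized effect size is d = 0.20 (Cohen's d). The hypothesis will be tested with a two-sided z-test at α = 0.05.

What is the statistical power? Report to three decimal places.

Noncentrality parameter: δ = d·√n = 0.20 × √121 = 2.2000
Critical value for a two-sided test at α = 0.05: z_{α/2} = 1.960.
Power = Φ(δ − 1.960) + Φ(−δ − 1.960) = Φ(0.240) + Φ(-4.160) = 0.5948 + 0.0000 = 0.5949.

Power ≈ 0.595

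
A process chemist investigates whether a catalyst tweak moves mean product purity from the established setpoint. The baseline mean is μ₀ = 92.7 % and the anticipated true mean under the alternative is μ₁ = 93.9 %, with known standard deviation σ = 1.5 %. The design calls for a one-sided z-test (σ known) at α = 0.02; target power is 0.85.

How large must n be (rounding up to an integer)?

n = 15

Standardized effect: d = |μ₁ − μ₀| / σ = |93.9 − 92.7| / 1.5 = 0.8000
For power 0.85 need Φ(δ − z_{0.02}) = 0.85, so δ = z_{0.02} + z_{0.15} = 2.054 + 1.036 = 3.090.
δ = d·√n ⇒ n = (δ/d)² = (3.090 / 0.8000)² = 14.92.
Round up to the next whole unit.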